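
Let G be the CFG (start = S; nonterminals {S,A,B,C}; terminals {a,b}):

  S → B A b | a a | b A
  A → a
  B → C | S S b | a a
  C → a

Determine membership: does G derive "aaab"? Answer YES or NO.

CNF form of G:
  S -> B X3 | T0 A | T1 T1
  A -> a
  B -> S X2 | T1 T1 | a
  C -> a
  T0 -> b
  T1 -> a
  X2 -> S T0
  X3 -> A T0

CYK table (by increasing span):
  [0..0]={A,B,C,T1}  "a"  orig:{A,B,C}
  [1..1]={A,B,C,T1}  "a"  orig:{A,B,C}
  [2..2]={A,B,C,T1}  "a"  orig:{A,B,C}
  [3..3]={T0}  "b"  orig:{}
  [0..1]={B,S}  "aa"
  [1..2]={B,S}  "aa"
  [2..3]={X3}  "ab"  orig:{}
  [0..2]=∅  "aaa"
  [1..3]={S,X2}  "aab"  orig:{S}
  [0..3]={S}  "aaab"

S ∈ T[0,3] ⇒ YES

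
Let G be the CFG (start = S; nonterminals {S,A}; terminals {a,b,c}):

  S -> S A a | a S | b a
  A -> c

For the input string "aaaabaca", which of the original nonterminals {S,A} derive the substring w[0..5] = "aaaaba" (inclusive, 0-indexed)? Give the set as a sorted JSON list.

Convert to CNF:
  S -> S X2 | T0 S | T1 T0
  A -> c
  T0 -> a
  T1 -> b
  X2 -> A T0

CYK fill, restricted to cells inside w[0..5]:
  [0..0]={T0}  "a"  orig:{}
  [1..1]={T0}  "a"  orig:{}
  [2..2]={T0}  "a"  orig:{}
  [3..3]={T0}  "a"  orig:{}
  [4..4]={T1}  "b"  orig:{}
  [5..5]={T0}  "a"  orig:{}
  [0..1]=∅  "aa"
  [1..2]=∅  "aa"
  [2..3]=∅  "aa"
  [3..4]=∅  "ab"
  [4..5]={S}  "ba"
  [0..2]=∅  "aaa"
  [1..3]=∅  "aaa"
  [2..4]=∅  "aab"
  [3..5]={S}  "aba"
  [0..3]=∅  "aaaa"
  [1..4]=∅  "aaab"
  [2..5]={S}  "aaba"
  [0..4]=∅  "aaaab"
  [1..5]={S}  "aaaba"
  [0..5]={S}  "aaaaba"

Original NTs in T[0,5] deriving "aaaaba": ["S"]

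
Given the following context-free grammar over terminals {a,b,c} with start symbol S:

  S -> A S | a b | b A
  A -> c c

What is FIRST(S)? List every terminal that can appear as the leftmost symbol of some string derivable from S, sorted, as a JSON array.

FIRST sets, iterate to fixpoint:
iter 1:
  A via A→c c: +{c}
  S via S→A S: +{c}
  S via S→a b: +{a}
  S via S→b A: +{b}
  FIRST(S)={a,b,c}  FIRST(A)={c}
iter 2: done
  FIRST(S)={a,b,c}  FIRST(A)={c}

FIRST(S) = ["a", "b", "c"]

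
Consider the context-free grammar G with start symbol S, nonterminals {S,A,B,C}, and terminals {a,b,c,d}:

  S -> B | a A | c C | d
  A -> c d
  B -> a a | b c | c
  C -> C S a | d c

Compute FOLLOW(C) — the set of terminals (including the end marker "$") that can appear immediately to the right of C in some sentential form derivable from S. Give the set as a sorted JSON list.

Compute FIRST by fixpoint:
round 1:
  A via A→c d: +{c}
  B via B→a a: +{a}
  B via B→b c: +{b}
  B via B→c: +{c}
  C via C→d c: +{d}
  S via S→B: +{a,b,c}
  S via S→d: +{d}
  FIRST[S]={a,b,c,d}  FIRST[A]={c}  FIRST[B]={a,b,c}  FIRST[C]={d}
round 2: (stable)
  FIRST[S]={a,b,c,d}  FIRST[A]={c}  FIRST[B]={a,b,c}  FIRST[C]={d}

Compute FOLLOW by fixpoint:
seed FOLLOW(S) with $
pass 1:
  C→C S a: FOLLOW(C) ⊇ FIRST(S) = {a,b,c,d}; new: +{a,b,c,d}
  C→C S a: FOLLOW(S) ⊇ FIRST(a) = {a}; new: +{a}
  S→B: FOLLOW(B) ⊇ FOLLOW(S) ⊇ {$,a}; new: +{$,a}
  S→a A: FOLLOW(A) ⊇ FOLLOW(S) ⊇ {$,a}; new: +{$,a}
  S→c C: FOLLOW(C) ⊇ FOLLOW(S) ⊇ {$,a}; new: +{$}
  S: {$,a}  A: {$,a}  B: {$,a}  C: {$,a,b,c,d}
pass 2: — fixpoint
  S: {$,a}  A: {$,a}  B: {$,a}  C: {$,a,b,c,d}

FOLLOW(C) = ["$", "a", "b", "c", "d"]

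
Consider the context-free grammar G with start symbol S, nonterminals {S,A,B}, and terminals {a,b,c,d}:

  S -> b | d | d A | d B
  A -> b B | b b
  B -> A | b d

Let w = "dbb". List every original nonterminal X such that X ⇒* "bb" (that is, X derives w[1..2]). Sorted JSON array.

CNF form of G:
  S -> T1 A | T1 B | b | d
  A -> T0 B | T0 T0
  B -> T0 B | T0 T0 | T0 T1
  T0 -> b
  T1 -> d

Fill CYK table bottom-up, restricted to cells inside w[1..2]:
  cell(1,1) b: {S,T0}  orig:{S}
  cell(2,2) b: {S,T0}  orig:{S}
  cell(1,2) bb: {A,B}

Original NTs in T[1,2] deriving "bb": ["A", "B"]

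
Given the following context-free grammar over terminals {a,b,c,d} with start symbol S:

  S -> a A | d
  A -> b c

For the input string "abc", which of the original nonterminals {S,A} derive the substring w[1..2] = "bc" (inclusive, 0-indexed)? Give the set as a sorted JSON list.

Convert to CNF:
  S -> T2 A | d
  A -> T0 T1
  T0 -> b
  T1 -> c
  T2 -> a

CYK fill — only the sub-triangle for w[1..2]:
  [1..1]={T0}  "b"  orig:{}
  [2..2]={T1}  "c"  orig:{}
  [1..2]={A}  "bc"

Original NTs in T[1,2] deriving "bc": ["A"]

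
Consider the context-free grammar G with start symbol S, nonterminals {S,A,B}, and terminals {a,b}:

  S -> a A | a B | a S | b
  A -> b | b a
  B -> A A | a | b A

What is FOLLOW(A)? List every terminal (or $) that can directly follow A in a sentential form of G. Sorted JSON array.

Compute FIRST by fixpoint:
iter 1:
  A via A→b: +{b}
  B via B→A A: +{b}
  B via B→a: +{a}
  S via S→a A: +{a}
  S via S→b: +{b}
  FIRST(S)={a,b}  FIRST(A)={b}  FIRST(B)={a,b}
iter 2: (no change)
  FIRST(S)={a,b}  FIRST(A)={b}  FIRST(B)={a,b}

FOLLOW iteration:
FOLLOW(S) := {$}
iter 1:
  B→A A: FOLLOW(A) ⊇ FIRST(A) = {b}; new: +{b}
  S→a A: FOLLOW(A) ⊇ FOLLOW(S) ⊇ {$}; new: +{$}
  S→a B: FOLLOW(B) ⊇ FOLLOW(S) ⊇ {$}; new: +{$}
  S: {$}  A: {$,b}  B: {$}
iter 2: (stable)
  S: {$}  A: {$,b}  B: {$}

FOLLOW(A) = ["$", "b"]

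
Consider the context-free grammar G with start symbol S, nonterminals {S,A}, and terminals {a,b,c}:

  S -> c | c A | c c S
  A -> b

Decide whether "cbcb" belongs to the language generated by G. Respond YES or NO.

CNF form of G:
  S -> T0 A | T0 X1 | c
  A -> b
  T0 -> c
  X1 -> T0 S

Fill CYK table bottom-up:
  cell(0,0) c: {S,T0}  orig:{S}
  cell(1,1) b: {A}
  cell(2,2) c: {S,T0}  orig:{S}
  cell(3,3) b: {A}
  cell(0,1) cb: {S}
  cell(1,2) bc: ∅
  cell(2,3) cb: {S}
  cell(0,2) cbc: ∅
  cell(1,3) bcb: ∅
  cell(0,3) cbcb: ∅

S ∉ T[0,3] ⇒ NO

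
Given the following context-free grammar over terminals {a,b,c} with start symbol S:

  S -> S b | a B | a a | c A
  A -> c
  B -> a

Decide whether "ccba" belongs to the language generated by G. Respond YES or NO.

Convert to CNF:
  S -> S T0 | T1 B | T1 T1 | T2 A
  A -> c
  B -> a
  T0 -> b
  T1 -> a
  T2 -> c

Fill CYK table bottom-up:
  [0..0]={A,T2}  "c"  orig:{A}
  [1..1]={A,T2}  "c"  orig:{A}
  [2..2]={T0}  "b"  orig:{}
  [3..3]={B,T1}  "a"  orig:{B}
  [0..1]={S}  "cc"
  [1..2]=∅  "cb"
  [2..3]=∅  "ba"
  [0..2]={S}  "ccb"
  [1..3]=∅  "cba"
  [0..3]=∅  "ccba"

S ∉ T[0,3] ⇒ NO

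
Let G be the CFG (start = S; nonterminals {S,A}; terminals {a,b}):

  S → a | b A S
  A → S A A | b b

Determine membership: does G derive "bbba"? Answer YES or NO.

Convert to CNF:
  S -> T0 X2 | a
  A -> S X1 | T0 T0
  T0 -> b
  X1 -> A A
  X2 -> A S

CYK table (by increasing span):
  cell(0,0) b: {T0}  orig:{}
  cell(1,1) b: {T0}  orig:{}
  cell(2,2) b: {T0}  orig:{}
  cell(3,3) a: {S}
  cell(0,1) bb: {A}
  cell(1,2) bb: {A}
  cell(2,3) ba: ∅
  cell(0,2) bbb: ∅
  cell(1,3) bba: {X2}  orig:{}
  cell(0,3) bbba: {S}

S ∈ T[0,3] ⇒ YES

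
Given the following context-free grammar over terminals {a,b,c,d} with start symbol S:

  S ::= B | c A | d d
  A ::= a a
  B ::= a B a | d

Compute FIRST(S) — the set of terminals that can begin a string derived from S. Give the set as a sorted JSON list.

Compute FIRST by fixpoint:
iter 1:
  A via A→a a: +{a}
  B via B→a B a: +{a}
  B via B→d: +{d}
  S via S→B: +{a,d}
  S via S→c A: +{c}
  FIRST(S)={a,c,d}  FIRST(A)={a}  FIRST(B)={a,d}
iter 2: — fixpoint
  FIRST(S)={a,c,d}  FIRST(A)={a}  FIRST(B)={a,d}

FIRST(S) = ["a", "c", "d"]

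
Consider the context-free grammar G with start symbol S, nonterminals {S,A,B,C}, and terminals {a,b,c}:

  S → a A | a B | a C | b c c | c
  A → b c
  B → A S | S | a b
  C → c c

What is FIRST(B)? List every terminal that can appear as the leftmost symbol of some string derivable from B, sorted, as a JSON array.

FIRST sets, iterate to fixpoint:
[1]
  A via A→b c: +{b}
  B via B→A S: +{b}
  B via B→a b: +{a}
  C via C→c c: +{c}
  S via S→a A: +{a}
  S via S→b c c: +{b}
  S via S→c: +{c}
  FIRST(S)={a,b,c}  FIRST(A)={b}  FIRST(B)={a,b}  FIRST(C)={c}
[2]
  B via B→S: +{c}
  FIRST(S)={a,b,c}  FIRST(A)={b}  FIRST(B)={a,b,c}  FIRST(C)={c}
[3] done
  FIRST(S)={a,b,c}  FIRST(A)={b}  FIRST(B)={a,b,c}  FIRST(C)={c}

FIRST(B) = ["a", "b", "c"]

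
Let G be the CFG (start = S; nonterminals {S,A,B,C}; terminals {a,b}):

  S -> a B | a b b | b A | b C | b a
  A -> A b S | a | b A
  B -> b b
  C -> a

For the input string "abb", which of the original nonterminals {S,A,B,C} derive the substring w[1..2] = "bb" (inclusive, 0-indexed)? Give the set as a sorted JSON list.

Convert to CNF:
  S -> T0 A | T0 C | T0 T1 | T1 B | T1 X3
  A -> A X2 | T0 A | a
  B -> T0 T0
  C -> a
  T0 -> b
  T1 -> a
  X2 -> T0 S
  X3 -> T0 T0

Fill CYK table bottom-up, restricted to cells inside w[1..2]:
  T[1,1] 'b' = {T0}  orig:{}
  T[2,2] 'b' = {T0}  orig:{}
  T[1,2] 'bb' = {B,X3}  orig:{B}

Original NTs in T[1,2] deriving "bb": ["B"]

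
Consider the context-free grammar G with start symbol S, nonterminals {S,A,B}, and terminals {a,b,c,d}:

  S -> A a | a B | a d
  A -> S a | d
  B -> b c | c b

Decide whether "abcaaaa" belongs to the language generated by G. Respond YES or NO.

CNF form of G:
  S -> A T0 | T0 B | T0 T3
  A -> S T0 | d
  B -> T1 T2 | T2 T1
  T0 -> a
  T1 -> b
  T2 -> c
  T3 -> d

CYK table (by increasing span):
  T[0,0] 'a' = {T0}  orig:{}
  T[1,1] 'b' = {T1}  orig:{}
  T[2,2] 'c' = {T2}  orig:{}
  T[3,3] 'a' = {T0}  orig:{}
  T[4,4] 'a' = {T0}  orig:{}
  T[5,5] 'a' = {T0}  orig:{}
  T[6,6] 'a' = {T0}  orig:{}
  T[0,1] 'ab' = ∅
  T[1,2] 'bc' = {B}
  T[2,3] 'ca' = ∅
  T[3,4] 'aa' = ∅
  T[4,5] 'aa' = ∅
  T[5,6] 'aa' = ∅
  T[0,2] 'abc' = {S}
  T[1,3] 'bca' = ∅
  T[2,4] 'caa' = ∅
  T[3,5] 'aaa' = ∅
  T[4,6] 'aaa' = ∅
  T[0,3] 'abca' = {A}
  T[1,4] 'bcaa' = ∅
  T[2,5] 'caaa' = ∅
  T[3,6] 'aaaa' = ∅
  T[0,4] 'abcaa' = {S}
  T[1,5] 'bcaaa' = ∅
  T[2,6] 'caaaa' = ∅
  T[0,5] 'abcaaa' = {A}
  T[1,6] 'bcaaaa' = ∅
  T[0,6] 'abcaaaa' = {S}

S ∈ T[0,6] ⇒ YES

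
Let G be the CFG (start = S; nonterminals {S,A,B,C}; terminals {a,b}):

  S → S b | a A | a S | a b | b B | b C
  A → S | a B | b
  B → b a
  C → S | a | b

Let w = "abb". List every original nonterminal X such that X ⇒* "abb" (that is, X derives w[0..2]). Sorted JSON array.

Convert to CNF:
  S -> S T0 | T0 B | T0 C | T1 A | T1 S | T1 T0
  A -> S T0 | T0 B | T0 C | T1 A | T1 B | T1 S | T1 T0 | b
  B -> T0 T1
  C -> S T0 | T0 B | T0 C | T1 A | T1 S | T1 T0 | a | b
  T0 -> b
  T1 -> a

CYK table (by increasing span), restricted to cells inside w[0..2]:
  [0..0]={C,T1}  "a"  orig:{C}
  [1..1]={A,C,T0}  "b"  orig:{A,C}
  [2..2]={A,C,T0}  "b"  orig:{A,C}
  [0..1]={A,C,S}  "ab"
  [1..2]={A,C,S}  "bb"
  [0..2]={A,C,S}  "abb"

Original NTs in T[0,2] deriving "abb": ["A", "C", "S"]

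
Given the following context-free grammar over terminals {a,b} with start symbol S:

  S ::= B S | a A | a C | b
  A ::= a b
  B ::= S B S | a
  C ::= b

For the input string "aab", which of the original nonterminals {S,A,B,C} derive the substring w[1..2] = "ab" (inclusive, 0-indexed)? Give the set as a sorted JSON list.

Convert to CNF:
  S -> B S | T0 A | T0 C | b
  A -> T0 T1
  B -> S X2 | a
  C -> b
  T0 -> a
  T1 -> b
  X2 -> B S

CYK table (by increasing span) — only the sub-triangle for w[1..2]:
  [1..1]={B,T0}  "a"  orig:{B}
  [2..2]={C,S,T1}  "b"  orig:{C,S}
  [1..2]={A,S,X2}  "ab"  orig:{A,S}

Original NTs in T[1,2] deriving "ab": ["A", "S"]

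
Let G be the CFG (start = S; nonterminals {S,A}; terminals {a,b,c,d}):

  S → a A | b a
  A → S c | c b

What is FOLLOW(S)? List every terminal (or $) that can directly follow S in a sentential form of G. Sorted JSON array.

Compute FIRST by fixpoint:
round 1:
  A via A→c b: +{c}
  S via S→a A: +{a}
  S via S→b a: +{b}
  FIRST[S]={a,b}  FIRST[A]={c}
round 2:
  A via A→S c: +{a,b}
  FIRST[S]={a,b}  FIRST[A]={a,b,c}
round 3: (no change)
  FIRST[S]={a,b}  FIRST[A]={a,b,c}

FOLLOW sets:
initialize: $ ∈ FOLLOW(S)
[1]
  A→S c: FOLLOW(S) ⊇ FIRST(c) = {c}; new: +{c}
  S→a A: FOLLOW(A) ⊇ FOLLOW(S) ⊇ {$,c}; new: +{$,c}
  FOLLOW(S)={$,c}  FOLLOW(A)={$,c}
[2] — fixpoint
  FOLLOW(S)={$,c}  FOLLOW(A)={$,c}

FOLLOW(S) = ["$", "c"]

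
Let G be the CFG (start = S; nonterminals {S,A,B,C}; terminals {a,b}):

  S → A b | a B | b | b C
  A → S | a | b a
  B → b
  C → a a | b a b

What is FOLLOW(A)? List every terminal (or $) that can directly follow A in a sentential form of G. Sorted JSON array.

FIRST sets, iterate to fixpoint:
round 1:
  A via A→a: +{a}
  A via A→b a: +{b}
  B via B→b: +{b}
  C via C→a a: +{a}
  C via C→b a b: +{b}
  S via S→A b: +{a,b}
  FIRST[S]={a,b}  FIRST[A]={a,b}  FIRST[B]={b}  FIRST[C]={a,b}
round 2: — fixpoint
  FIRST[S]={a,b}  FIRST[A]={a,b}  FIRST[B]={b}  FIRST[C]={a,b}

FOLLOW iteration:
seed FOLLOW(S) with $
[1]
  S→A b: FOLLOW(A) ⊇ FIRST(b) = {b}; new: +{b}
  S→a B: FOLLOW(B) ⊇ FOLLOW(S) ⊇ {$}; new: +{$}
  S→b C: FOLLOW(C) ⊇ FOLLOW(S) ⊇ {$}; new: +{$}
  FOLLOW(S)={$}  FOLLOW(A)={b}  FOLLOW(B)={$}  FOLLOW(C)={$}
[2]
  A→S: FOLLOW(S) ⊇ FOLLOW(A) ⊇ {b}; new: +{b}
  S→a B: FOLLOW(B) ⊇ FOLLOW(S) ⊇ {$,b}; new: +{b}
  S→b C: FOLLOW(C) ⊇ FOLLOW(S) ⊇ {$,b}; new: +{b}
  FOLLOW(S)={$,b}  FOLLOW(A)={b}  FOLLOW(B)={$,b}  FOLLOW(C)={$,b}
[3] — fixpoint
  FOLLOW(S)={$,b}  FOLLOW(A)={b}  FOLLOW(B)={$,b}  FOLLOW(C)={$,b}

FOLLOW(A) = ["b"]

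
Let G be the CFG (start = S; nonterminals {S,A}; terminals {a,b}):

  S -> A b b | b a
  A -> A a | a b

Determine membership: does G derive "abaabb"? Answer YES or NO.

CNF form of G:
  S -> A X2 | T1 T0
  A -> A T0 | T0 T1
  T0 -> a
  T1 -> b
  X2 -> T1 T1

CYK fill:
  [0..0]={T0}  "a"  orig:{}
  [1..1]={T1}  "b"  orig:{}
  [2..2]={T0}  "a"  orig:{}
  [3..3]={T0}  "a"  orig:{}
  [4..4]={T1}  "b"  orig:{}
  [5..5]={T1}  "b"  orig:{}
  [0..1]={A}  "ab"
  [1..2]={S}  "ba"
  [2..3]=∅  "aa"
  [3..4]={A}  "ab"
  [4..5]={X2}  "bb"  orig:{}
  [0..2]={A}  "aba"
  [1..3]=∅  "baa"
  [2..4]=∅  "aab"
  [3..5]=∅  "abb"
  [0..3]={A}  "abaa"
  [1..4]=∅  "baab"
  [2..5]=∅  "aabb"
  [0..4]=∅  "abaab"
  [1..5]=∅  "baabb"
  [0..5]={S}  "abaabb"

S ∈ T[0,5] ⇒ YES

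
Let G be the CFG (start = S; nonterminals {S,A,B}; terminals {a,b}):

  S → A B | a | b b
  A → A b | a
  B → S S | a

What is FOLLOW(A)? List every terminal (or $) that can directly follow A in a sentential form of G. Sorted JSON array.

Compute FIRST by fixpoint:
iter 1:
  A via A→a: +{a}
  B via B→a: +{a}
  S via S→A B: +{a}
  S via S→b b: +{b}
  FIRST(S)={a,b}  FIRST(A)={a}  FIRST(B)={a}
iter 2:
  B via B→S S: +{b}
  FIRST(S)={a,b}  FIRST(A)={a}  FIRST(B)={a,b}
iter 3: (stable)
  FIRST(S)={a,b}  FIRST(A)={a}  FIRST(B)={a,b}

FOLLOW sets:
initialize: $ ∈ FOLLOW(S)
pass 1:
  A→A b: FOLLOW(A) ⊇ FIRST(b) = {b}; new: +{b}
  B→S S: FOLLOW(S) ⊇ FIRST(S) = {a,b}; new: +{a,b}
  S→A B: FOLLOW(A) ⊇ FIRST(B) = {a,b}; new: +{a}
  S→A B: FOLLOW(B) ⊇ FOLLOW(S) ⊇ {$,a,b}; new: +{$,a,b}
  S: {$,a,b}  A: {a,b}  B: {$,a,b}
pass 2: (stable)
  S: {$,a,b}  A: {a,b}  B: {$,a,b}

FOLLOW(A) = ["a", "b"]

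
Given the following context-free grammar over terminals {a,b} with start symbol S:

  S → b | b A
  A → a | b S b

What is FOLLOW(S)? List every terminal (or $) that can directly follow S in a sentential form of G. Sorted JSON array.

Compute FIRST by fixpoint:
iter 1:
  A via A→a: +{a}
  A via A→b S b: +{b}
  S via S→b: +{b}
  S: {b}  A: {a,b}
iter 2: — fixpoint
  S: {b}  A: {a,b}

Compute FOLLOW by fixpoint:
FOLLOW(S) := {$}
round 1:
  A→b S b: FOLLOW(S) ⊇ FIRST(b) = {b}; new: +{b}
  S→b A: FOLLOW(A) ⊇ FOLLOW(S) ⊇ {$,b}; new: +{$,b}
  S: {$,b}  A: {$,b}
round 2: done
  S: {$,b}  A: {$,b}

FOLLOW(S) = ["$", "b"]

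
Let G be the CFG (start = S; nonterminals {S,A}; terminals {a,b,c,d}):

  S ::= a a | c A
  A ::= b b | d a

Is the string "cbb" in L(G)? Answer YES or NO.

CNF form of G:
  S -> T2 T2 | T3 A
  A -> T0 T0 | T1 T2
  T0 -> b
  T1 -> d
  T2 -> a
  T3 -> c

CYK fill:
  cell(0,0) c: {T3}  orig:{}
  cell(1,1) b: {T0}  orig:{}
  cell(2,2) b: {T0}  orig:{}
  cell(0,1) cb: ∅
  cell(1,2) bb: {A}
  cell(0,2) cbb: {S}

S ∈ T[0,2] ⇒ YES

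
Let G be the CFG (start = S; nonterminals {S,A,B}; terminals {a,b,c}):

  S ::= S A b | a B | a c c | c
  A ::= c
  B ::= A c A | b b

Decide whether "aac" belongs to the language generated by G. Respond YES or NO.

CNF form of G:
  S -> S X4 | T2 B | T2 X5 | c
  A -> c
  B -> A X3 | T1 T1
  T0 -> c
  T1 -> b
  T2 -> a
  X3 -> T0 A
  X4 -> A T1
  X5 -> T0 T0

CYK table (by increasing span):
  [0..0]={T2}  "a"  orig:{}
  [1..1]={T2}  "a"  orig:{}
  [2..2]={A,S,T0}  "c"  orig:{A,S}
  [0..1]=∅  "aa"
  [1..2]=∅  "ac"
  [0..2]=∅  "aac"

S ∉ T[0,2] ⇒ NO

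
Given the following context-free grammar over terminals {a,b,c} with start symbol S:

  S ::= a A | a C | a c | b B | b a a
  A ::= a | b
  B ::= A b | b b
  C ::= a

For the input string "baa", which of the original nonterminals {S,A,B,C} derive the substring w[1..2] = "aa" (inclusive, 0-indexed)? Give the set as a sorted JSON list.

CNF form of G:
  S -> T0 B | T0 X3 | T1 A | T1 C | T1 T2
  A -> a | b
  B -> A T0 | T0 T0
  C -> a
  T0 -> b
  T1 -> a
  T2 -> c
  X3 -> T1 T1

Fill CYK table bottom-up, restricted to cells inside w[1..2]:
  T[1,1] 'a' = {A,C,T1}  orig:{A,C}
  T[2,2] 'a' = {A,C,T1}  orig:{A,C}
  T[1,2] 'aa' = {S,X3}  orig:{S}

Original NTs in T[1,2] deriving "aa": ["S"]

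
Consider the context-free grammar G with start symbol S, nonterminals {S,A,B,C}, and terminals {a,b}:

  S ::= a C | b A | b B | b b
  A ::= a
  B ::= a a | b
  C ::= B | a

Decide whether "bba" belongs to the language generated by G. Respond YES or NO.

Convert to CNF:
  S -> T0 C | T1 A | T1 B | T1 T1
  A -> a
  B -> T0 T0 | b
  C -> T0 T0 | a | b
  T0 -> a
  T1 -> b

Fill CYK table bottom-up:
  cell(0,0) b: {B,C,T1}  orig:{B,C}
  cell(1,1) b: {B,C,T1}  orig:{B,C}
  cell(2,2) a: {A,C,T0}  orig:{A,C}
  cell(0,1) bb: {S}
  cell(1,2) ba: {S}
  cell(0,2) bba: ∅

S ∉ T[0,2] ⇒ NO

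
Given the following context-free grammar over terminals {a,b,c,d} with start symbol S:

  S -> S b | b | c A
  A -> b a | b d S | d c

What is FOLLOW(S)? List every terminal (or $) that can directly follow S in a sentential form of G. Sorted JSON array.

FIRST iteration:
pass 1:
  A via A→b a: +{b}
  A via A→d c: +{d}
  S via S→b: +{b}
  S via S→c A: +{c}
  FIRST[S]={b,c}  FIRST[A]={b,d}
pass 2: — fixpoint
  FIRST[S]={b,c}  FIRST[A]={b,d}

Compute FOLLOW by fixpoint:
initialize: $ ∈ FOLLOW(S)
[1]
  S→S b: FOLLOW(S) ⊇ FIRST(b) = {b}; new: +{b}
  S→c A: FOLLOW(A) ⊇ FOLLOW(S) ⊇ {$,b}; new: +{$,b}
  FOLLOW(S)={$,b}  FOLLOW(A)={$,b}
[2] (stable)
  FOLLOW(S)={$,b}  FOLLOW(A)={$,b}

FOLLOW(S) = ["$", "b"]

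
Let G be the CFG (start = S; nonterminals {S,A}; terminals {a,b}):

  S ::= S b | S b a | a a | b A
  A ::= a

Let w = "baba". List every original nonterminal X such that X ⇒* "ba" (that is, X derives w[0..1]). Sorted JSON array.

CNF form of G:
  S -> S T0 | S X2 | T0 A | T1 T1
  A -> a
  T0 -> b
  T1 -> a
  X2 -> T0 T1

Fill CYK table bottom-up — only the sub-triangle for w[0..1]:
  [0..0]={T0}  "b"  orig:{}
  [1..1]={A,T1}  "a"  orig:{A}
  [0..1]={S,X2}  "ba"  orig:{S}

Original NTs in T[0,1] deriving "ba": ["S"]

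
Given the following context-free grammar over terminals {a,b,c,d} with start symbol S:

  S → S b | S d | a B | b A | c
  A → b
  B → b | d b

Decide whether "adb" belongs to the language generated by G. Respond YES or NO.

Convert to CNF:
  S -> S T0 | S T1 | T1 A | T2 B | c
  A -> b
  B -> T0 T1 | b
  T0 -> d
  T1 -> b
  T2 -> a

CYK table (by increasing span):
  T[0,0] 'a' = {T2}  orig:{}
  T[1,1] 'd' = {T0}  orig:{}
  T[2,2] 'b' = {A,B,T1}  orig:{A,B}
  T[0,1] 'ad' = ∅
  T[1,2] 'db' = {B}
  T[0,2] 'adb' = {S}

S ∈ T[0,2] ⇒ YES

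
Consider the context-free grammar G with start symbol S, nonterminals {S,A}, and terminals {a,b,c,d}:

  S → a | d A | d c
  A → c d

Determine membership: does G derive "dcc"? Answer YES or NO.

CNF form of G:
  S -> T1 A | T1 T0 | a
  A -> T0 T1
  T0 -> c
  T1 -> d

CYK table (by increasing span):
  cell(0,0) d: {T1}  orig:{}
  cell(1,1) c: {T0}  orig:{}
  cell(2,2) c: {T0}  orig:{}
  cell(0,1) dc: {S}
  cell(1,2) cc: ∅
  cell(0,2) dcc: ∅

S ∉ T[0,2] ⇒ NO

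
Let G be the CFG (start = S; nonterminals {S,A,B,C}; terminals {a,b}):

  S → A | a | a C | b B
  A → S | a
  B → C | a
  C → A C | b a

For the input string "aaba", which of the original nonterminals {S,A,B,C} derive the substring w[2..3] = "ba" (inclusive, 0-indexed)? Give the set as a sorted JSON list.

Convert to CNF:
  S -> T0 C | T1 B | a
  A -> T0 C | T1 B | a
  B -> A C | T1 T0 | a
  C -> A C | T1 T0
  T0 -> a
  T1 -> b

CYK fill (cells [i..j] with 2 ≤ i ≤ j ≤ 3 only):
  cell(2,2) b: {T1}  orig:{}
  cell(3,3) a: {A,B,S,T0}  orig:{A,B,S}
  cell(2,3) ba: {A,B,C,S}

Original NTs in T[2,3] deriving "ba": ["A", "B", "C", "S"]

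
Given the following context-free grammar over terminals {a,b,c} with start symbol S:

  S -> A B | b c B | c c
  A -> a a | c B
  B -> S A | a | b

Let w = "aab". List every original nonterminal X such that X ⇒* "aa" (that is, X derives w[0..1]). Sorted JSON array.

Convert to CNF:
  S -> A B | T1 T1 | T2 X3
  A -> T0 T0 | T1 B
  B -> S A | a | b
  T0 -> a
  T1 -> c
  T2 -> b
  X3 -> T1 B

CYK fill, restricted to cells inside w[0..1]:
  [0..0]={B,T0}  "a"  orig:{B}
  [1..1]={B,T0}  "a"  orig:{B}
  [0..1]={A}  "aa"

Original NTs in T[0,1] deriving "aa": ["A"]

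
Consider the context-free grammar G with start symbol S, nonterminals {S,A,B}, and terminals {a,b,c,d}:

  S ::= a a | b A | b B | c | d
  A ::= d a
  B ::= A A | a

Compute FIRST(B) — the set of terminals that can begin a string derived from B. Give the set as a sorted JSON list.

Compute FIRST by fixpoint:
[1]
  A via A→d a: +{d}
  B via B→A A: +{d}
  B via B→a: +{a}
  S via S→a a: +{a}
  S via S→b A: +{b}
  S via S→c: +{c}
  S via S→d: +{d}
  FIRST[S]={a,b,c,d}  FIRST[A]={d}  FIRST[B]={a,d}
[2] — fixpoint
  FIRST[S]={a,b,c,d}  FIRST[A]={d}  FIRST[B]={a,d}

FIRST(B) = ["a", "d"]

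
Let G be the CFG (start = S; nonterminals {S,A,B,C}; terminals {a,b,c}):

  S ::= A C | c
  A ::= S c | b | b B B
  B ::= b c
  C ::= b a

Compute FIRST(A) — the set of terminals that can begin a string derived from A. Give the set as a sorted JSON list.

Compute FIRST by fixpoint:
round 1:
  A via A→b: +{b}
  B via B→b c: +{b}
  C via C→b a: +{b}
  S via S→A C: +{b}
  S via S→c: +{c}
  FIRST[S]={b,c}  FIRST[A]={b}  FIRST[B]={b}  FIRST[C]={b}
round 2:
  A via A→S c: +{c}
  FIRST[S]={b,c}  FIRST[A]={b,c}  FIRST[B]={b}  FIRST[C]={b}
round 3: done
  FIRST[S]={b,c}  FIRST[A]={b,c}  FIRST[B]={b}  FIRST[C]={b}

FIRST(A) = ["b", "c"]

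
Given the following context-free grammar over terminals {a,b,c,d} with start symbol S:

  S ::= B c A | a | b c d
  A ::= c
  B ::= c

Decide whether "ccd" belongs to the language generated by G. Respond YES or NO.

CNF form of G:
  S -> B X3 | T1 X4 | a
  A -> c
  B -> c
  T0 -> c
  T1 -> b
  T2 -> d
  X3 -> T0 A
  X4 -> T0 T2

CYK fill:
  cell(0,0) c: {A,B,T0}  orig:{A,B}
  cell(1,1) c: {A,B,T0}  orig:{A,B}
  cell(2,2) d: {T2}  orig:{}
  cell(0,1) cc: {X3}  orig:{}
  cell(1,2) cd: {X4}  orig:{}
  cell(0,2) ccd: ∅

S ∉ T[0,2] ⇒ NO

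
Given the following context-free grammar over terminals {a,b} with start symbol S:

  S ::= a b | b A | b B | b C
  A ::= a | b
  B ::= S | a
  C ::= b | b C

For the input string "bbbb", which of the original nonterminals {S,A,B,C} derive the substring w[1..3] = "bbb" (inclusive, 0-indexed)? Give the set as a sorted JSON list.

Convert to CNF:
  S -> T0 T1 | T1 A | T1 B | T1 C
  A -> a | b
  B -> T0 T1 | T1 A | T1 B | T1 C | a
  C -> T1 C | b
  T0 -> a
  T1 -> b

CYK fill, restricted to cells inside w[1..3]:
  [1..1]={A,C,T1}  "b"  orig:{A,C}
  [2..2]={A,C,T1}  "b"  orig:{A,C}
  [3..3]={A,C,T1}  "b"  orig:{A,C}
  [1..2]={B,C,S}  "bb"
  [2..3]={B,C,S}  "bb"
  [1..3]={B,C,S}  "bbb"

Original NTs in T[1,3] deriving "bbb": ["B", "C", "S"]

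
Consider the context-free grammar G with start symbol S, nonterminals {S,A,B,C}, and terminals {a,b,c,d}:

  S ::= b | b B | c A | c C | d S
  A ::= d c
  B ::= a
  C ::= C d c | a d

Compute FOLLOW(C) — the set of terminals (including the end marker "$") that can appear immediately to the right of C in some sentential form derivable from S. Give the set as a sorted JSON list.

FIRST iteration:
[1]
  A via A→d c: +{d}
  B via B→a: +{a}
  C via C→a d: +{a}
  S via S→b: +{b}
  S via S→c A: +{c}
  S via S→d S: +{d}
  FIRST[S]={b,c,d}  FIRST[A]={d}  FIRST[B]={a}  FIRST[C]={a}
[2] — fixpoint
  FIRST[S]={b,c,d}  FIRST[A]={d}  FIRST[B]={a}  FIRST[C]={a}

FOLLOW iteration:
initialize: $ ∈ FOLLOW(S)
round 1:
  C→C d c: FOLLOW(C) ⊇ FIRST(d) = {d}; new: +{d}
  S→b B: FOLLOW(B) ⊇ FOLLOW(S) ⊇ {$}; new: +{$}
  S→c A: FOLLOW(A) ⊇ FOLLOW(S) ⊇ {$}; new: +{$}
  S→c C: FOLLOW(C) ⊇ FOLLOW(S) ⊇ {$}; new: +{$}
  S: {$}  A: {$}  B: {$}  C: {$,d}
round 2: (no change)
  S: {$}  A: {$}  B: {$}  C: {$,d}

FOLLOW(C) = ["$", "d"]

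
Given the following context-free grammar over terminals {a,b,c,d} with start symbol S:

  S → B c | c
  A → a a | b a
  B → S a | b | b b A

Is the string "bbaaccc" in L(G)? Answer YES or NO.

CNF form of G:
  S -> B T2 | c
  A -> T0 T0 | T1 T0
  B -> S T0 | T1 X3 | b
  T0 -> a
  T1 -> b
  T2 -> c
  X3 -> T1 A

CYK fill:
  [0..0]={B,T1}  "b"  orig:{B}
  [1..1]={B,T1}  "b"  orig:{B}
  [2..2]={T0}  "a"  orig:{}
  [3..3]={T0}  "a"  orig:{}
  [4..4]={S,T2}  "c"  orig:{S}
  [5..5]={S,T2}  "c"  orig:{S}
  [6..6]={S,T2}  "c"  orig:{S}
  [0..1]=∅  "bb"
  [1..2]={A}  "ba"
  [2..3]={A}  "aa"
  [3..4]=∅  "ac"
  [4..5]=∅  "cc"
  [5..6]=∅  "cc"
  [0..2]={X3}  "bba"  orig:{}
  [1..3]={X3}  "baa"  orig:{}
  [2..4]=∅  "aac"
  [3..5]=∅  "acc"
  [4..6]=∅  "ccc"
  [0..3]={B}  "bbaa"
  [1..4]=∅  "baac"
  [2..5]=∅  "aacc"
  [3..6]=∅  "accc"
  [0..4]={S}  "bbaac"
  [1..5]=∅  "baacc"
  [2..6]=∅  "aaccc"
  [0..5]=∅  "bbaacc"
  [1..6]=∅  "baaccc"
  [0..6]=∅  "bbaaccc"

S ∉ T[0,6] ⇒ NO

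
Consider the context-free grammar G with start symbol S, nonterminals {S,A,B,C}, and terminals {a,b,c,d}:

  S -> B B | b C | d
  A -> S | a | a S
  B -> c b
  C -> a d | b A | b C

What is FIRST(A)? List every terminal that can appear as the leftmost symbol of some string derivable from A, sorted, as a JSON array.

FIRST iteration:
iter 1:
  A via A→a: +{a}
  B via B→c b: +{c}
  C via C→a d: +{a}
  C via C→b A: +{b}
  S via S→B B: +{c}
  S via S→b C: +{b}
  S via S→d: +{d}
  FIRST(S)={b,c,d}  FIRST(A)={a}  FIRST(B)={c}  FIRST(C)={a,b}
iter 2:
  A via A→S: +{b,c,d}
  FIRST(S)={b,c,d}  FIRST(A)={a,b,c,d}  FIRST(B)={c}  FIRST(C)={a,b}
iter 3: done
  FIRST(S)={b,c,d}  FIRST(A)={a,b,c,d}  FIRST(B)={c}  FIRST(C)={a,b}

FIRST(A) = ["a", "b", "c", "d"]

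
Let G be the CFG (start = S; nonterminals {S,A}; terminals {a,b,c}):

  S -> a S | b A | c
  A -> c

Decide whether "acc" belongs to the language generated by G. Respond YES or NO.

Convert to CNF:
  S -> T0 S | T1 A | c
  A -> c
  T0 -> a
  T1 -> b

CYK table (by increasing span):
  T[0,0] 'a' = {T0}  orig:{}
  T[1,1] 'c' = {A,S}
  T[2,2] 'c' = {A,S}
  T[0,1] 'ac' = {S}
  T[1,2] 'cc' = ∅
  T[0,2] 'acc' = ∅

S ∉ T[0,2] ⇒ NO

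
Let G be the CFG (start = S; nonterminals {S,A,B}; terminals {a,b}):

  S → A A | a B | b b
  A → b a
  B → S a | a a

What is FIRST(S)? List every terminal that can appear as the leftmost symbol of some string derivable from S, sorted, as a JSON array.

FIRST sets, iterate to fixpoint:
pass 1:
  A via A→b a: +{b}
  B via B→a a: +{a}
  S via S→A A: +{b}
  S via S→a B: +{a}
  FIRST[S]={a,b}  FIRST[A]={b}  FIRST[B]={a}
pass 2:
  B via B→S a: +{b}
  FIRST[S]={a,b}  FIRST[A]={b}  FIRST[B]={a,b}
pass 3: — fixpoint
  FIRST[S]={a,b}  FIRST[A]={b}  FIRST[B]={a,b}

FIRST(S) = ["a", "b"]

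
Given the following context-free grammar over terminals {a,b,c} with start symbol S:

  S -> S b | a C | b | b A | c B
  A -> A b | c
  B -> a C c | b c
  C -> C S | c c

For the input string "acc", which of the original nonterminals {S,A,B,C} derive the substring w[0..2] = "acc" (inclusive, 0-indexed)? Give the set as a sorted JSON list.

CNF form of G:
  S -> S T0 | T0 A | T1 C | T2 B | b
  A -> A T0 | c
  B -> T0 T2 | T1 X3
  C -> C S | T2 T2
  T0 -> b
  T1 -> a
  T2 -> c
  X3 -> C T2

CYK fill (cells [i..j] with 0 ≤ i ≤ j ≤ 2 only):
  [0..0]={T1}  "a"  orig:{}
  [1..1]={A,T2}  "c"  orig:{A}
  [2..2]={A,T2}  "c"  orig:{A}
  [0..1]=∅  "ac"
  [1..2]={C}  "cc"
  [0..2]={S}  "acc"

Original NTs in T[0,2] deriving "acc": ["S"]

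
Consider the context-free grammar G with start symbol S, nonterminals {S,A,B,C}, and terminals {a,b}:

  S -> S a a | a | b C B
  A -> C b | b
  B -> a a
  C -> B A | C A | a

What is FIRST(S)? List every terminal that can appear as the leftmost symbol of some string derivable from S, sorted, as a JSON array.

FIRST iteration:
iter 1:
  A via A→b: +{b}
  B via B→a a: +{a}
  C via C→B A: +{a}
  S via S→a: +{a}
  S via S→b C B: +{b}
  FIRST(S)={a,b}  FIRST(A)={b}  FIRST(B)={a}  FIRST(C)={a}
iter 2:
  A via A→C b: +{a}
  FIRST(S)={a,b}  FIRST(A)={a,b}  FIRST(B)={a}  FIRST(C)={a}
iter 3: — fixpoint
  FIRST(S)={a,b}  FIRST(A)={a,b}  FIRST(B)={a}  FIRST(C)={a}

FIRST(S) = ["a", "b"]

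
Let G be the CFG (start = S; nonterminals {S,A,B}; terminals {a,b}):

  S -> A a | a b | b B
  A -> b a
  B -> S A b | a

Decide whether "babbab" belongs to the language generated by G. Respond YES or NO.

Convert to CNF:
  S -> A T1 | T0 B | T1 T0
  A -> T0 T1
  B -> S X2 | a
  T0 -> b
  T1 -> a
  X2 -> A T0

CYK fill:
  [0..0]={T0}  "b"  orig:{}
  [1..1]={B,T1}  "a"  orig:{B}
  [2..2]={T0}  "b"  orig:{}
  [3..3]={T0}  "b"  orig:{}
  [4..4]={B,T1}  "a"  orig:{B}
  [5..5]={T0}  "b"  orig:{}
  [0..1]={A,S}  "ba"
  [1..2]={S}  "ab"
  [2..3]=∅  "bb"
  [3..4]={A,S}  "ba"
  [4..5]={S}  "ab"
  [0..2]={X2}  "bab"  orig:{}
  [1..3]=∅  "abb"
  [2..4]=∅  "bba"
  [3..5]={X2}  "bab"  orig:{}
  [0..3]=∅  "babb"
  [1..4]=∅  "abba"
  [2..5]=∅  "bbab"
  [0..4]=∅  "babba"
  [1..5]={B}  "abbab"
  [0..5]={S}  "babbab"

S ∈ T[0,5] ⇒ YES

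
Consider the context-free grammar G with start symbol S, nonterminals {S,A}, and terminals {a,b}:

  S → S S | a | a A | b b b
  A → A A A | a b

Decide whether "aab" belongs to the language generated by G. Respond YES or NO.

CNF form of G:
  S -> S S | T0 A | T1 X3 | a
  A -> A X2 | T0 T1
  T0 -> a
  T1 -> b
  X2 -> A A
  X3 -> T1 T1

CYK table (by increasing span):
  T[0,0] 'a' = {S,T0}  orig:{S}
  T[1,1] 'a' = {S,T0}  orig:{S}
  T[2,2] 'b' = {T1}  orig:{}
  T[0,1] 'aa' = {S}
  T[1,2] 'ab' = {A}
  T[0,2] 'aab' = {S}

S ∈ T[0,2] ⇒ YES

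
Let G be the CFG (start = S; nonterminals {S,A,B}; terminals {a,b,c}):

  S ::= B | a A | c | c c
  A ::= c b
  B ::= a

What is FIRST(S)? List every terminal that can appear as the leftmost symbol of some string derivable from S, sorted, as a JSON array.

FIRST iteration:
round 1:
  A via A→c b: +{c}
  B via B→a: +{a}
  S via S→B: +{a}
  S via S→c: +{c}
  S: {a,c}  A: {c}  B: {a}
round 2: done
  S: {a,c}  A: {c}  B: {a}

FIRST(S) = ["a", "c"]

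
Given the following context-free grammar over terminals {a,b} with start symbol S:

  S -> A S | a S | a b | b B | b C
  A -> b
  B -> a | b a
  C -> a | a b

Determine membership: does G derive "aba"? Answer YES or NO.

Convert to CNF:
  S -> A S | T0 B | T0 C | T1 S | T1 T0
  A -> b
  B -> T0 T1 | a
  C -> T1 T0 | a
  T0 -> b
  T1 -> a

CYK fill:
  cell(0,0) a: {B,C,T1}  orig:{B,C}
  cell(1,1) b: {A,T0}  orig:{A}
  cell(2,2) a: {B,C,T1}  orig:{B,C}
  cell(0,1) ab: {C,S}
  cell(1,2) ba: {B,S}
  cell(0,2) aba: {S}

S ∈ T[0,2] ⇒ YES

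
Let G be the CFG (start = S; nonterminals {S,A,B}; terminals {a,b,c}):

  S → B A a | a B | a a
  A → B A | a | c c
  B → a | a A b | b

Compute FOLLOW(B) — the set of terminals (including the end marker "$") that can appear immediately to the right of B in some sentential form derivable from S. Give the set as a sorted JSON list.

Compute FIRST by fixpoint:
round 1:
  A via A→a: +{a}
  A via A→c c: +{c}
  B via B→a: +{a}
  B via B→b: +{b}
  S via S→B A a: +{a,b}
  FIRST(S)={a,b}  FIRST(A)={a,c}  FIRST(B)={a,b}
round 2:
  A via A→B A: +{b}
  FIRST(S)={a,b}  FIRST(A)={a,b,c}  FIRST(B)={a,b}
round 3: (stable)
  FIRST(S)={a,b}  FIRST(A)={a,b,c}  FIRST(B)={a,b}

Compute FOLLOW by fixpoint:
initialize: $ ∈ FOLLOW(S)
pass 1:
  A→B A: FOLLOW(B) ⊇ FIRST(A) = {a,b,c}; new: +{a,b,c}
  B→a A b: FOLLOW(A) ⊇ FIRST(b) = {b}; new: +{b}
  S→B A a: FOLLOW(A) ⊇ FIRST(a) = {a}; new: +{a}
  S→a B: FOLLOW(B) ⊇ FOLLOW(S) ⊇ {$}; new: +{$}
  FOLLOW(S)={$}  FOLLOW(A)={a,b}  FOLLOW(B)={$,a,b,c}
pass 2: (stable)
  FOLLOW(S)={$}  FOLLOW(A)={a,b}  FOLLOW(B)={$,a,b,c}

FOLLOW(B) = ["$", "a", "b", "c"]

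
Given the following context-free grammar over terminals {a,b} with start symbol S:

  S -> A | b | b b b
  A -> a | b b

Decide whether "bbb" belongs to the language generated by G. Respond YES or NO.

CNF form of G:
  S -> T0 T0 | T0 X1 | a | b
  A -> T0 T0 | a
  T0 -> b
  X1 -> T0 T0

Fill CYK table bottom-up:
  T[0,0] 'b' = {S,T0}  orig:{S}
  T[1,1] 'b' = {S,T0}  orig:{S}
  T[2,2] 'b' = {S,T0}  orig:{S}
  T[0,1] 'bb' = {A,S,X1}  orig:{A,S}
  T[1,2] 'bb' = {A,S,X1}  orig:{A,S}
  T[0,2] 'bbb' = {S}

S ∈ T[0,2] ⇒ YES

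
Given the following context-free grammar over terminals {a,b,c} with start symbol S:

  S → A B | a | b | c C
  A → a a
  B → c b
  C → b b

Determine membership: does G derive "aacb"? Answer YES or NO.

CNF form of G:
  S -> A B | T1 C | a | b
  A -> T0 T0
  B -> T1 T2
  C -> T2 T2
  T0 -> a
  T1 -> c
  T2 -> b

CYK table (by increasing span):
  [0..0]={S,T0}  "a"  orig:{S}
  [1..1]={S,T0}  "a"  orig:{S}
  [2..2]={T1}  "c"  orig:{}
  [3..3]={S,T2}  "b"  orig:{S}
  [0..1]={A}  "aa"
  [1..2]=∅  "ac"
  [2..3]={B}  "cb"
  [0..2]=∅  "aac"
  [1..3]=∅  "acb"
  [0..3]={S}  "aacb"

S ∈ T[0,3] ⇒ YES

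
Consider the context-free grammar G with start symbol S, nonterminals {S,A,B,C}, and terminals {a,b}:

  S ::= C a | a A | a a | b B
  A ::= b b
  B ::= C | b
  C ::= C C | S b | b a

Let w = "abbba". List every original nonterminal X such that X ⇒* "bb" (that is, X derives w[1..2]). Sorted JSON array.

Convert to CNF:
  S -> C T1 | T0 B | T1 A | T1 T1
  A -> T0 T0
  B -> C C | S T0 | T0 T1 | b
  C -> C C | S T0 | T0 T1
  T0 -> b
  T1 -> a

Fill CYK table bottom-up — only the sub-triangle for w[1..2]:
  [1..1]={B,T0}  "b"  orig:{B}
  [2..2]={B,T0}  "b"  orig:{B}
  [1..2]={A,S}  "bb"

Original NTs in T[1,2] deriving "bb": ["A", "S"]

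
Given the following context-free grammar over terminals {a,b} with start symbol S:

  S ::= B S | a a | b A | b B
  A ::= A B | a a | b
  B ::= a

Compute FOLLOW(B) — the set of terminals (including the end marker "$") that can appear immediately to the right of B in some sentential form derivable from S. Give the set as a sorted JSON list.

Compute FIRST by fixpoint:
[1]
  A via A→a a: +{a}
  A via A→b: +{b}
  B via B→a: +{a}
  S via S→B S: +{a}
  S via S→b A: +{b}
  FIRST(S)={a,b}  FIRST(A)={a,b}  FIRST(B)={a}
[2] — fixpoint
  FIRST(S)={a,b}  FIRST(A)={a,b}  FIRST(B)={a}

FOLLOW sets:
FOLLOW(S) := {$}
iter 1:
  A→A B: FOLLOW(A) ⊇ FIRST(B) = {a}; new: +{a}
  A→A B: FOLLOW(B) ⊇ FOLLOW(A) ⊇ {a}; new: +{a}
  S→B S: FOLLOW(B) ⊇ FIRST(S) = {a,b}; new: +{b}
  S→b A: FOLLOW(A) ⊇ FOLLOW(S) ⊇ {$}; new: +{$}
  S→b B: FOLLOW(B) ⊇ FOLLOW(S) ⊇ {$}; new: +{$}
  S: {$}  A: {$,a}  B: {$,a,b}
iter 2: (no change)
  S: {$}  A: {$,a}  B: {$,a,b}

FOLLOW(B) = ["$", "a", "b"]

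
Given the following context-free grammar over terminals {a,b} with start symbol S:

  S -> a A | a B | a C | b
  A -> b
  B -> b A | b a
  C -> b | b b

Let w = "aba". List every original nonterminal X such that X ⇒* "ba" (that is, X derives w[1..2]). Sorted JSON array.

CNF form of G:
  S -> T1 A | T1 B | T1 C | b
  A -> b
  B -> T0 A | T0 T1
  C -> T0 T0 | b
  T0 -> b
  T1 -> a

Fill CYK table bottom-up, restricted to cells inside w[1..2]:
  [1..1]={A,C,S,T0}  "b"  orig:{A,C,S}
  [2..2]={T1}  "a"  orig:{}
  [1..2]={B}  "ba"

Original NTs in T[1,2] deriving "ba": ["B"]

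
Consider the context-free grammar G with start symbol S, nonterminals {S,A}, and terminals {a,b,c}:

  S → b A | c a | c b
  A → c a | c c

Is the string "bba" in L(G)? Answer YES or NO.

Convert to CNF:
  S -> T0 T1 | T0 T2 | T2 A
  A -> T0 T0 | T0 T1
  T0 -> c
  T1 -> a
  T2 -> b

CYK fill:
  cell(0,0) b: {T2}  orig:{}
  cell(1,1) b: {T2}  orig:{}
  cell(2,2) a: {T1}  orig:{}
  cell(0,1) bb: ∅
  cell(1,2) ba: ∅
  cell(0,2) bba: ∅

S ∉ T[0,2] ⇒ NO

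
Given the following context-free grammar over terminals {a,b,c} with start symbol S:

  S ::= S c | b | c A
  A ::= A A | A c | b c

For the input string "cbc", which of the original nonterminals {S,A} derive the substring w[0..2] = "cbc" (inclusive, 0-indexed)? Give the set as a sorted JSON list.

CNF form of G:
  S -> S T0 | T0 A | b
  A -> A A | A T0 | T1 T0
  T0 -> c
  T1 -> b

CYK fill, restricted to cells inside w[0..2]:
  cell(0,0) c: {T0}  orig:{}
  cell(1,1) b: {S,T1}  orig:{S}
  cell(2,2) c: {T0}  orig:{}
  cell(0,1) cb: ∅
  cell(1,2) bc: {A,S}
  cell(0,2) cbc: {S}

Original NTs in T[0,2] deriving "cbc": ["S"]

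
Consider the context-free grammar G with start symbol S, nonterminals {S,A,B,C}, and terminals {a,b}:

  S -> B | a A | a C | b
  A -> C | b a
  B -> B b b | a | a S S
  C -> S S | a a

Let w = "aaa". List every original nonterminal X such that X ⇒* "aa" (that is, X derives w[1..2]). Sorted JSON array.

Convert to CNF:
  S -> B X4 | T0 A | T0 C | T0 X5 | a | b
  A -> S S | T0 T0 | T1 T0
  B -> B X2 | T0 X3 | a
  C -> S S | T0 T0
  T0 -> a
  T1 -> b
  X2 -> T1 T1
  X3 -> S S
  X4 -> T1 T1
  X5 -> S S

Fill CYK table bottom-up, restricted to cells inside w[1..2]:
  cell(1,1) a: {B,S,T0}  orig:{B,S}
  cell(2,2) a: {B,S,T0}  orig:{B,S}
  cell(1,2) aa: {A,C,X3,X5}  orig:{A,C}

Original NTs in T[1,2] deriving "aa": ["A", "C"]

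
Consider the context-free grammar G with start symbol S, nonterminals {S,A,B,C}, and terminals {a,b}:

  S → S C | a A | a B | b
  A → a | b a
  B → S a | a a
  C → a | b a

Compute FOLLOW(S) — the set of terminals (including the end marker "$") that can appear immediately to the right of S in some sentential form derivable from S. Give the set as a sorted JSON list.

FIRST iteration:
round 1:
  A via A→a: +{a}
  A via A→b a: +{b}
  B via B→a a: +{a}
  C via C→a: +{a}
  C via C→b a: +{b}
  S via S→a A: +{a}
  S via S→b: +{b}
  FIRST(S)={a,b}  FIRST(A)={a,b}  FIRST(B)={a}  FIRST(C)={a,b}
round 2:
  B via B→S a: +{b}
  FIRST(S)={a,b}  FIRST(A)={a,b}  FIRST(B)={a,b}  FIRST(C)={a,b}
round 3: — fixpoint
  FIRST(S)={a,b}  FIRST(A)={a,b}  FIRST(B)={a,b}  FIRST(C)={a,b}

Compute FOLLOW by fixpoint:
initialize: $ ∈ FOLLOW(S)
round 1:
  B→S a: FOLLOW(S) ⊇ FIRST(a) = {a}; new: +{a}
  S→S C: FOLLOW(S) ⊇ FIRST(C) = {a,b}; new: +{b}
  S→S C: FOLLOW(C) ⊇ FOLLOW(S) ⊇ {$,a,b}; new: +{$,a,b}
  S→a A: FOLLOW(A) ⊇ FOLLOW(S) ⊇ {$,a,b}; new: +{$,a,b}
  S→a B: FOLLOW(B) ⊇ FOLLOW(S) ⊇ {$,a,b}; new: +{$,a,b}
  FOLLOW(S)={$,a,b}  FOLLOW(A)={$,a,b}  FOLLOW(B)={$,a,b}  FOLLOW(C)={$,a,b}
round 2: (no change)
  FOLLOW(S)={$,a,b}  FOLLOW(A)={$,a,b}  FOLLOW(B)={$,a,b}  FOLLOW(C)={$,a,b}

FOLLOW(S) = ["$", "a", "b"]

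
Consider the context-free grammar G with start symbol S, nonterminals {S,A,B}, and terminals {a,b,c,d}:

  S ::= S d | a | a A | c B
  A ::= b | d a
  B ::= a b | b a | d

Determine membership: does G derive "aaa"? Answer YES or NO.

Convert to CNF:
  S -> S T0 | T1 A | T3 B | a
  A -> T0 T1 | b
  B -> T1 T2 | T2 T1 | d
  T0 -> d
  T1 -> a
  T2 -> b
  T3 -> c

CYK table (by increasing span):
  [0..0]={S,T1}  "a"  orig:{S}
  [1..1]={S,T1}  "a"  orig:{S}
  [2..2]={S,T1}  "a"  orig:{S}
  [0..1]=∅  "aa"
  [1..2]=∅  "aa"
  [0..2]=∅  "aaa"

S ∉ T[0,2] ⇒ NO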